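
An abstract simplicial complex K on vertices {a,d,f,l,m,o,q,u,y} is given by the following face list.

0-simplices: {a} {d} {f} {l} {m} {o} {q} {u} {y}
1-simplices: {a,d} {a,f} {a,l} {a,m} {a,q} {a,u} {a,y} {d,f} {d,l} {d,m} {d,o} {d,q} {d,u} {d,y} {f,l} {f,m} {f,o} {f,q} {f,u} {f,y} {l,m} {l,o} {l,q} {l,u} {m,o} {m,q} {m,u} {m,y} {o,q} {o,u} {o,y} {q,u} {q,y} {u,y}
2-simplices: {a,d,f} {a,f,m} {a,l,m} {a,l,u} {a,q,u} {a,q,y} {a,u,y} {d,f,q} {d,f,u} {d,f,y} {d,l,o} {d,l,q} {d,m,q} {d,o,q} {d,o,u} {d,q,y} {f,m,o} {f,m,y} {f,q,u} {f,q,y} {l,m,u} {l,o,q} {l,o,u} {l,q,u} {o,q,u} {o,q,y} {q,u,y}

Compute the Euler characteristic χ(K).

n_0=9 n_1=34 n_2=27
χ=+9−34+27=2

χ(K)=2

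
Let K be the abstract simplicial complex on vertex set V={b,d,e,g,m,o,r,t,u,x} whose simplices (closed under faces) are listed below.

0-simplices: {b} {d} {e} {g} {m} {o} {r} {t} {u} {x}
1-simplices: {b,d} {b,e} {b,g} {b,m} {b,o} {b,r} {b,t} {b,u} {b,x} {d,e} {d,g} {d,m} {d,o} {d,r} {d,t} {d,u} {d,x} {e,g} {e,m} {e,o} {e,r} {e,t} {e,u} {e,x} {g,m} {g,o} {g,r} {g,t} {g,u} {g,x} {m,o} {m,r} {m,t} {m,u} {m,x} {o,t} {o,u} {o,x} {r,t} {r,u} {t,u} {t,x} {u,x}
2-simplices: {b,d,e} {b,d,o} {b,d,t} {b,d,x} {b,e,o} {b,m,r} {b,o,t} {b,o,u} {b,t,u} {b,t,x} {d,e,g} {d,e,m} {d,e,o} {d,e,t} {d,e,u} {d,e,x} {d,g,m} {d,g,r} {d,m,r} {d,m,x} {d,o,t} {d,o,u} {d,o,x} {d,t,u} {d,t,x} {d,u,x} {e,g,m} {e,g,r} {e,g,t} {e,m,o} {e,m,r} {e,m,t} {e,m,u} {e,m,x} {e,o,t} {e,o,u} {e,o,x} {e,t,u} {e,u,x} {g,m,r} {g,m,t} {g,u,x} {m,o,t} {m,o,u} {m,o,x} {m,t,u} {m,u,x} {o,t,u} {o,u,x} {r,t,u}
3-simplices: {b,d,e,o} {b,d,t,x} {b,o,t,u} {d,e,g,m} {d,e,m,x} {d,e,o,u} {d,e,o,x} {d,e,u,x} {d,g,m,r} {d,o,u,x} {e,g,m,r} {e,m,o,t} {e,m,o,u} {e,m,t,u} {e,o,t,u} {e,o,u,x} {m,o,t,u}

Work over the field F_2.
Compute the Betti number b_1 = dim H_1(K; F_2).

n_0=10 n_1=43 n_2=50 n_3=17  [Z2]
∂1: piv[bd,be,bg,bm,bo,br,bt,bu,bx] rk=9  ker:de,dg,dm,do,dr,dt,du,dx,eg,em,eo,er,et,eu,ex,gm,go,gr,gt,gu,gx,mo,mr,mt,mu,mx,ot,ou,ox,rt,ru,tu,tx,ux
∂2: piv[bde,bdo,bdt,bdx,beo,bmr,bot,bou,btu,btx,deg,dem,det,deu,dex,dgm,dgr,dmr,dmx,dou,dox,dux,egr,egt,emo,emt,emu,gux,rtu] rk=29  ker:deo,dot,dtu,dtx,egm,emr,emx,eot,eou,eox,etu,eux,gmr,gmt,mot,mou,mox,mtu,mux,otu,oux
∂3: piv[bdeo,bdtx,botu,degm,demx,deou,deox,deux,dgmr,doux,egmr,emot,emou,emtu,eotu] rk=15  ker:eoux,motu
b_1=(43−9)−29=5

b_1=5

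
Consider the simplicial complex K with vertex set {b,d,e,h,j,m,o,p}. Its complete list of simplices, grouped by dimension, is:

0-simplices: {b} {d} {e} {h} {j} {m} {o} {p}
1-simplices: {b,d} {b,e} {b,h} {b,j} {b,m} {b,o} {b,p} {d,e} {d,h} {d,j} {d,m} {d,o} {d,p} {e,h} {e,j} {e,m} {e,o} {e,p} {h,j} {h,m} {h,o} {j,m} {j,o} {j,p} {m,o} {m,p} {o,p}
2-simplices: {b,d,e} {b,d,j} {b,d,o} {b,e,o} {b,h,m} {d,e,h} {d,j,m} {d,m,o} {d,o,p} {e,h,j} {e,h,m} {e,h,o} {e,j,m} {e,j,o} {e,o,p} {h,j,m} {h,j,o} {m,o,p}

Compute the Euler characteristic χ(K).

n_0=8 n_1=27 n_2=18
χ=+8−27+18=-1

χ(K)=-1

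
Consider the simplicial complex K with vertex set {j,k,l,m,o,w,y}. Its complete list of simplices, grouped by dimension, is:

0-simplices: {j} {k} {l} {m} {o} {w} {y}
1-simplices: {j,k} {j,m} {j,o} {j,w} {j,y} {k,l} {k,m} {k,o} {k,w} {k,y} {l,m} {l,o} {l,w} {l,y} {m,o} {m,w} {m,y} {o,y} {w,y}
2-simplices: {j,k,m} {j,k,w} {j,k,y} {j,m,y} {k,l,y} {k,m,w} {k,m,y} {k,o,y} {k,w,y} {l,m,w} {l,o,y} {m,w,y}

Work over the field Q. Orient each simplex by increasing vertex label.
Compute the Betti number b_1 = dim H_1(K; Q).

n_0=7 n_1=19 n_2=12  [Q]
∂1: piv[jk,jm,jo,jw,jy,kl] rk=6  ker:km,ko,kw,ky,lm,lo,lw,ly,mo,mw,my,oy,wy
∂2: piv[jkm,jkw,jky,jmy,kly,kmw,koy,kwy,lmw,loy] rk=10  ker:kmy,mwy
b_1=(19−6)−10=3

b_1=3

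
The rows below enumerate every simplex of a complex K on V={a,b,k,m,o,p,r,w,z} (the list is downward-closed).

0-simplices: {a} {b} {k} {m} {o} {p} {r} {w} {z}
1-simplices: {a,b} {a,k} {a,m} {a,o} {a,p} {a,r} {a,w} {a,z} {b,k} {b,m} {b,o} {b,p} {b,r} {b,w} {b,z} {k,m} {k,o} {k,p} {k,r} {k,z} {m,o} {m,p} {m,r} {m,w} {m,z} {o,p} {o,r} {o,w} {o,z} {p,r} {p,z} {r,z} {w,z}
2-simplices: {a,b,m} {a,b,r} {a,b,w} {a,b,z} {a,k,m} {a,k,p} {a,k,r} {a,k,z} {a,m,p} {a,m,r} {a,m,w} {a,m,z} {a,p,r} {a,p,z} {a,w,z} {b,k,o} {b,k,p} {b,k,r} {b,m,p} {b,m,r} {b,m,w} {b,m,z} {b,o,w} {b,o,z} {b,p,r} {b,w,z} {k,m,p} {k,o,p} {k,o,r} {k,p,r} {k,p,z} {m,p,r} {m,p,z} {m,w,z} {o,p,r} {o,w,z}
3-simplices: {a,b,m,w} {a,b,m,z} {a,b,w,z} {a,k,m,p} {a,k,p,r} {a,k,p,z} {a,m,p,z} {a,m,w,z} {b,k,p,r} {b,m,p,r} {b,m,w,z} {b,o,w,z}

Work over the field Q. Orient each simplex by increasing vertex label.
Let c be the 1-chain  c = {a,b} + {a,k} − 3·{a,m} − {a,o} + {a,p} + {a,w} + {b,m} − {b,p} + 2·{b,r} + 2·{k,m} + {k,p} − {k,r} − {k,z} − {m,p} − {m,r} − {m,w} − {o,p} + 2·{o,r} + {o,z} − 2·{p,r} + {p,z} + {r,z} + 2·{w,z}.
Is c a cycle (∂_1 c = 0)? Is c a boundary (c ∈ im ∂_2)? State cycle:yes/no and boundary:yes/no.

n_0=9 n_1=33 n_2=36 n_3=12  [Q]
∂1: piv[ab,ak,am,ao,ap,ar,aw,az] rk=8  ker:bk,bm,bo,bp,br,bw,bz,km,ko,kp,kr,kz,mo,mp,mr,mw,mz,op,or,ow,oz,pr,pz,rz,wz
∂2: piv[abm,abr,abw,abz,akm,akp,akr,akz,amp,amr,amw,amz,apr,apz,awz,bko,bkp,bkr,bow,boz,kop,kor] rk=22  ker:bmp,bmr,bmw,bmz,bpr,bwz,kmp,kpr,kpz,mpr,mpz,mwz,opr,owz
∂3: piv[abmw,abmz,abwz,akmp,akpr,akpz,ampz,amwz,bkpr,bmpr,bowz] rk=11  ker:bmwz
∂1c = −{b} + 3·{m} − 3·{o} − {r} − 2·{w} + 4·{z}

cycle:no boundary:no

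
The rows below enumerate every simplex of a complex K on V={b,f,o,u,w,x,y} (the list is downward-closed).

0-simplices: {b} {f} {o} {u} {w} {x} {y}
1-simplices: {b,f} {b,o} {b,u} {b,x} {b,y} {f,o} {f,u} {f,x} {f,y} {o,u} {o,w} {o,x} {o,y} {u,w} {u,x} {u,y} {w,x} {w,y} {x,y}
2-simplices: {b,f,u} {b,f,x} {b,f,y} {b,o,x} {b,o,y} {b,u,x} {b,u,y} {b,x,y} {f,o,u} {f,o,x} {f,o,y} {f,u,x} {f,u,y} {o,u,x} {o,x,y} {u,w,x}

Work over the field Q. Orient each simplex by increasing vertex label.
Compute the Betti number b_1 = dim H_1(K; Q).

b_1=2

n_0=7 n_1=19 n_2=16  [Q]
∂1: piv[bf,bo,bu,bx,by,ow] rk=6  ker:fo,fu,fx,fy,ou,ox,oy,uw,ux,uy,wx,wy,xy
∂2: piv[bfu,bfx,bfy,box,boy,bux,buy,bxy,fou,fox,uwx] rk=11  ker:foy,fux,fuy,oux,oxy
b_1=(19−6)−11=2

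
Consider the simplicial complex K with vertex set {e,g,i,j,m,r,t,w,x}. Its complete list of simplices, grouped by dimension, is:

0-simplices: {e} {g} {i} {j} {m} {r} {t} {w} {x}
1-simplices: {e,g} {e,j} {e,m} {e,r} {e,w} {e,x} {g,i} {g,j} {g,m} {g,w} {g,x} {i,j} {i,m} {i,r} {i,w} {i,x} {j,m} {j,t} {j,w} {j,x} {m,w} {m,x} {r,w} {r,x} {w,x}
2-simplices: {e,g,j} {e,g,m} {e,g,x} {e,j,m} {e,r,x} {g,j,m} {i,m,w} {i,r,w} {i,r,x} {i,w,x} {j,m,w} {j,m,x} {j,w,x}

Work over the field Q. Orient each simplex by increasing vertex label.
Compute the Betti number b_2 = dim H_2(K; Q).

b_2=1

n_0=9 n_1=25 n_2=13  [Q]
∂1: piv[eg,ej,em,er,ew,ex,gi,jt] rk=8  ker:gj,gm,gw,gx,ij,im,ir,iw,ix,jm,jw,jx,mw,mx,rw,rx,wx
∂2: piv[egj,egm,egx,ejm,erx,imw,irw,irx,iwx,jmw,jmx,jwx] rk=12  ker:gjm
b_2=(13−12)−0=1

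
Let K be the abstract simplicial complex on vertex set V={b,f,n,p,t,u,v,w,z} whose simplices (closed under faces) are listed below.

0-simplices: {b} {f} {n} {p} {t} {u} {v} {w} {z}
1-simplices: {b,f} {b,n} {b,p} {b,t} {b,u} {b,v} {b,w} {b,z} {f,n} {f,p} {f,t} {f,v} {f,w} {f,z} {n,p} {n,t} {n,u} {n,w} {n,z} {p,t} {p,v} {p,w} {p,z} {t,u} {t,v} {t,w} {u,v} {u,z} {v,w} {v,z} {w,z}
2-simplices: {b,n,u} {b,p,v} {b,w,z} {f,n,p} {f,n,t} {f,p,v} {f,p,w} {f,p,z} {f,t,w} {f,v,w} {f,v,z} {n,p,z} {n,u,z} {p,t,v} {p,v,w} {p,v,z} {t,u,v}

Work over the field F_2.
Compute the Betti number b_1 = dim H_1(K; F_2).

b_1=8

n_0=9 n_1=31 n_2=17  [Z2]
∂1: piv[bf,bn,bp,bt,bu,bv,bw,bz] rk=8  ker:fn,fp,ft,fv,fw,fz,np,nt,nu,nw,nz,pt,pv,pw,pz,tu,tv,tw,uv,uz,vw,vz,wz
∂2: piv[bnu,bpv,bwz,fnp,fnt,fpv,fpw,fpz,ftw,fvw,fvz,npz,nuz,ptv,tuv] rk=15  ker:pvw,pvz
b_1=(31−8)−15=8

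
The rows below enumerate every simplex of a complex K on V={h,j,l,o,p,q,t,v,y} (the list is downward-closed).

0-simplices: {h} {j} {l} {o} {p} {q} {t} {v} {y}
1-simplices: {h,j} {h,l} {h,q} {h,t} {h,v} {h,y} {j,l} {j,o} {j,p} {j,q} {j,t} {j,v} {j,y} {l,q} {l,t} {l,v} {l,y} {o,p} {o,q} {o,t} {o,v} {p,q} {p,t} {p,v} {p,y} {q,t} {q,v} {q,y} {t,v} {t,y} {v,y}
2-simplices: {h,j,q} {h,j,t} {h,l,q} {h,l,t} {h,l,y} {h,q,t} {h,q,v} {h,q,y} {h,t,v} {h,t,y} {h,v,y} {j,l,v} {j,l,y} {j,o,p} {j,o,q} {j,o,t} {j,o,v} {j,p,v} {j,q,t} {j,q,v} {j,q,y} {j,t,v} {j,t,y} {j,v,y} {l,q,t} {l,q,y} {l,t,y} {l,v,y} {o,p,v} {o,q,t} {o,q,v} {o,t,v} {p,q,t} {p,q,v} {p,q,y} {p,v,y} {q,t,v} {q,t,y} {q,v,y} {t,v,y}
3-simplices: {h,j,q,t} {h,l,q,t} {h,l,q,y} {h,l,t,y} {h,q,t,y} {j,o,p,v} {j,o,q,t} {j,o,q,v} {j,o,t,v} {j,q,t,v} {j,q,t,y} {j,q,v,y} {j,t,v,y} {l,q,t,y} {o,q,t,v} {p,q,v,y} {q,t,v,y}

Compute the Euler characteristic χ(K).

n_0=9 n_1=31 n_2=40 n_3=17
χ=+9−31+40−17=1

χ(K)=1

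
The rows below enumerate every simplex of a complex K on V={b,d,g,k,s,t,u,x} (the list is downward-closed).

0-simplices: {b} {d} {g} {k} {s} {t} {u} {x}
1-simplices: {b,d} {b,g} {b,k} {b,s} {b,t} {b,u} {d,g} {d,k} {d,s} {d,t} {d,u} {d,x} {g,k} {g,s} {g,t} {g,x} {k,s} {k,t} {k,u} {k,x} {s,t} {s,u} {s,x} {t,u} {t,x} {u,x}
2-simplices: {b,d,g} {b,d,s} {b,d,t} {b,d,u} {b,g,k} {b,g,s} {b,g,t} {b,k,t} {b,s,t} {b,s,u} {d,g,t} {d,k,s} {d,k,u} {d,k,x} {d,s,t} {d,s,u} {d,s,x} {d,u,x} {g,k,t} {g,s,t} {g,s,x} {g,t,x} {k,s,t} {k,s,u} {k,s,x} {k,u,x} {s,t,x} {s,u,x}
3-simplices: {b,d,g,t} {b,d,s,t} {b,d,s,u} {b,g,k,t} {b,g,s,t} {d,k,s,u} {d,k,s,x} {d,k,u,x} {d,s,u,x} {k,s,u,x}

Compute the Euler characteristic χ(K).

n_0=8 n_1=26 n_2=28 n_3=10
χ=+8−26+28−10=0

χ(K)=0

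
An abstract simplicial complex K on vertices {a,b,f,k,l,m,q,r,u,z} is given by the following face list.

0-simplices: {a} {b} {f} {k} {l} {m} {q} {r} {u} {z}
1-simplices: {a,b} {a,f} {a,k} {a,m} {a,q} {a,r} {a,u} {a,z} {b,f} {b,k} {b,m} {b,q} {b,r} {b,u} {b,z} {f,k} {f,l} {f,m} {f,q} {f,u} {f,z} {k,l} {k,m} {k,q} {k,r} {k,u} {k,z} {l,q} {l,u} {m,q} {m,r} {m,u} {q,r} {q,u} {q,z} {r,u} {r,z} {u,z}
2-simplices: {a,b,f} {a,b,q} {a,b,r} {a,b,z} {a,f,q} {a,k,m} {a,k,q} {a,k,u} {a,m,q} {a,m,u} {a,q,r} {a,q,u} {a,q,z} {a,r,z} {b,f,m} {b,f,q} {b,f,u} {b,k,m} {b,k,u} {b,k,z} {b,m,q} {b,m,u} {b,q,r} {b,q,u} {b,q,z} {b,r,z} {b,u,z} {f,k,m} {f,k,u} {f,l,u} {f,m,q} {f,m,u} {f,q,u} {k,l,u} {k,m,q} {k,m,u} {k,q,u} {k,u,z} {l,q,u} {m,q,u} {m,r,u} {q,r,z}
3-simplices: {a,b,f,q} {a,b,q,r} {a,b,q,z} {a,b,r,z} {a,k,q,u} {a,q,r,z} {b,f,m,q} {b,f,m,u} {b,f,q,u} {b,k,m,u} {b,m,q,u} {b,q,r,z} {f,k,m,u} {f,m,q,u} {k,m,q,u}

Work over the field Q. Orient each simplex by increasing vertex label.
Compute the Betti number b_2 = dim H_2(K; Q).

n_0=10 n_1=38 n_2=42 n_3=15  [Q]
∂1: piv[ab,af,ak,am,aq,ar,au,az,fl] rk=9  ker:bf,bk,bm,bq,br,bu,bz,fk,fm,fq,fu,fz,kl,km,kq,kr,ku,kz,lq,lu,mq,mr,mu,qr,qu,qz,ru,rz,uz
∂2: piv[abf,abq,abr,abz,afq,akm,akq,aku,amq,amu,aqr,aqu,aqz,arz,bfm,bfu,bkm,bku,bkz,bmq,buz,fkm,flu,klu,lqu,mru] rk=26  ker:bfq,bmu,bqr,bqu,bqz,brz,fku,fmq,fmu,fqu,kmq,kmu,kqu,kuz,mqu,qrz
∂3: piv[abfq,abqr,abqz,abrz,akqu,aqrz,bfmq,bfmu,bfqu,bkmu,bmqu,fkmu,kmqu] rk=13  ker:bqrz,fmqu
b_2=(42−26)−13=3

b_2=3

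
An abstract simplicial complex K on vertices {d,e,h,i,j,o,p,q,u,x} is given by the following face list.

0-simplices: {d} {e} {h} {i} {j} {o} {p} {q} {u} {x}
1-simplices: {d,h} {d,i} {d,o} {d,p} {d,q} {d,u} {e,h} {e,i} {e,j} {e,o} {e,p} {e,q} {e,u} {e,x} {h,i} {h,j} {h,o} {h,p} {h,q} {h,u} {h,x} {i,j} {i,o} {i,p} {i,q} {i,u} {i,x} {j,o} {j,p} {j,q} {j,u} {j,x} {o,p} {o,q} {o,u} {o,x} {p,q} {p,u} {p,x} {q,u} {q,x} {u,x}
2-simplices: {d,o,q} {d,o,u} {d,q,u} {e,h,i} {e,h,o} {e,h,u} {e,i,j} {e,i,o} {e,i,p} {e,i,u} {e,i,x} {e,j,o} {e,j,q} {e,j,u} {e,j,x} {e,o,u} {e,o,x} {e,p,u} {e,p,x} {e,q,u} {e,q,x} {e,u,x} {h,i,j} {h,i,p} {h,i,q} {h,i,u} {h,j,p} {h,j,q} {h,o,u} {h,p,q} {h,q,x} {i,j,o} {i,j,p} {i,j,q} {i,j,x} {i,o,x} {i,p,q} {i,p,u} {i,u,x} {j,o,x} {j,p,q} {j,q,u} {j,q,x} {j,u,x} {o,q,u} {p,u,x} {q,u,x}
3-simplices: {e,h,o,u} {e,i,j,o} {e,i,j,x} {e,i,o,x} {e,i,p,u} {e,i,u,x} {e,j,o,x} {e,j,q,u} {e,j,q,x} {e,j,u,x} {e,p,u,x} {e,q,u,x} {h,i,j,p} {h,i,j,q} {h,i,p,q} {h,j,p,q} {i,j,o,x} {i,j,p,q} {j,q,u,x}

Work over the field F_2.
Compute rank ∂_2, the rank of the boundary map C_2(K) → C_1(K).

n_0=10 n_1=42 n_2=47 n_3=19  [Z2]
∂1: piv[dh,di,do,dp,dq,du,eh,ej,ex] rk=9  ker:ei,eo,ep,eq,eu,hi,hj,ho,hp,hq,hu,hx,ij,io,ip,iq,iu,ix,jo,jp,jq,ju,jx,op,oq,ou,ox,pq,pu,px,qu,qx,ux
∂2: piv[doq,dou,dqu,ehi,eho,ehu,eij,eio,eip,eiu,eix,ejo,ejq,eju,ejx,eou,eox,epu,epx,equ,eqx,eux,hij,hip,hiq,hjp,hjq,hpq,hqx] rk=29  ker:hiu,hou,ijo,ijp,ijq,ijx,iox,ipq,ipu,iux,jox,jpq,jqu,jqx,jux,oqu,pux,qux
∂3: piv[ehou,eijo,eijx,eiox,eipu,eiux,ejox,ejqu,ejqx,ejux,epux,equx,hijp,hijq,hipq,hjpq] rk=16  ker:ijox,ijpq,jqux
rk∂_2=29

rank∂_2=29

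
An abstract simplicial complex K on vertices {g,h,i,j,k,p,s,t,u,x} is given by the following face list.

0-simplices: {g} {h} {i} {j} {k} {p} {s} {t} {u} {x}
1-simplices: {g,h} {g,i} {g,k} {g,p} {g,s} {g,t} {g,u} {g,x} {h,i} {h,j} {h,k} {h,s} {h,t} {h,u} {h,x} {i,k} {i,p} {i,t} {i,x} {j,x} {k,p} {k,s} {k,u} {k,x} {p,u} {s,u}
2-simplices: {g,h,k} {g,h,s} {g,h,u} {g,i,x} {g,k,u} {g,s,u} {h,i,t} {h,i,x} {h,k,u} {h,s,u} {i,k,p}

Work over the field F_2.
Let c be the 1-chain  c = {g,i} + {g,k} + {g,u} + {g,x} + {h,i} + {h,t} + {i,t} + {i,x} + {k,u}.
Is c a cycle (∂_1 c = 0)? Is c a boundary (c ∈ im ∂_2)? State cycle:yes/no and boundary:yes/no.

n_0=10 n_1=26 n_2=11  [Z2]
∂1: piv[gh,gi,gk,gp,gs,gt,gu,gx,hj] rk=9  ker:hi,hk,hs,ht,hu,hx,ik,ip,it,ix,jx,kp,ks,ku,kx,pu,su
∂2: piv[ghk,ghs,ghu,gix,gku,gsu,hit,hix,ikp] rk=9  ker:hku,hsu
∂1c = 0
c vs im∂2: reduces to 0 ⇒ boundary

cycle:yes boundary:yes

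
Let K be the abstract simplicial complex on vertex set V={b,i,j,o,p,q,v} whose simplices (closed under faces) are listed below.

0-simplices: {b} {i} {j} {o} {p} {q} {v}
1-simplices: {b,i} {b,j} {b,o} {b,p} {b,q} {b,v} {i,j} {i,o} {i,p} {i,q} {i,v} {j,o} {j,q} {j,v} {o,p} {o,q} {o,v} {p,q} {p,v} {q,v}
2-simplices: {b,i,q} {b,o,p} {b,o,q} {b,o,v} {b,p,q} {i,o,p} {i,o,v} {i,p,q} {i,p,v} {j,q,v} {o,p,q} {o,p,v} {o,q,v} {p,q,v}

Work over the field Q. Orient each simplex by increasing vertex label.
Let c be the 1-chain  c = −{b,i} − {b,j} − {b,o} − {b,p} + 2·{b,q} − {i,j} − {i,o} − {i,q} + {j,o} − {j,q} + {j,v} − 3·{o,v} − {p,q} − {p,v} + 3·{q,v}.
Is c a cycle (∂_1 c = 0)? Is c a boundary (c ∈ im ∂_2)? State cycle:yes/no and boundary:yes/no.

n_0=7 n_1=20 n_2=14  [Q]
∂1: piv[bi,bj,bo,bp,bq,bv] rk=6  ker:ij,io,ip,iq,iv,jo,jq,jv,op,oq,ov,pq,pv,qv
∂2: piv[biq,bop,boq,bov,bpq,iop,iov,ipq,ipv,jqv,oqv] rk=11  ker:opq,opv,pqv
∂1c = 2·{b} + 2·{i} − 3·{j} + 2·{o} + {p} − 4·{q}

cycle:no boundary:no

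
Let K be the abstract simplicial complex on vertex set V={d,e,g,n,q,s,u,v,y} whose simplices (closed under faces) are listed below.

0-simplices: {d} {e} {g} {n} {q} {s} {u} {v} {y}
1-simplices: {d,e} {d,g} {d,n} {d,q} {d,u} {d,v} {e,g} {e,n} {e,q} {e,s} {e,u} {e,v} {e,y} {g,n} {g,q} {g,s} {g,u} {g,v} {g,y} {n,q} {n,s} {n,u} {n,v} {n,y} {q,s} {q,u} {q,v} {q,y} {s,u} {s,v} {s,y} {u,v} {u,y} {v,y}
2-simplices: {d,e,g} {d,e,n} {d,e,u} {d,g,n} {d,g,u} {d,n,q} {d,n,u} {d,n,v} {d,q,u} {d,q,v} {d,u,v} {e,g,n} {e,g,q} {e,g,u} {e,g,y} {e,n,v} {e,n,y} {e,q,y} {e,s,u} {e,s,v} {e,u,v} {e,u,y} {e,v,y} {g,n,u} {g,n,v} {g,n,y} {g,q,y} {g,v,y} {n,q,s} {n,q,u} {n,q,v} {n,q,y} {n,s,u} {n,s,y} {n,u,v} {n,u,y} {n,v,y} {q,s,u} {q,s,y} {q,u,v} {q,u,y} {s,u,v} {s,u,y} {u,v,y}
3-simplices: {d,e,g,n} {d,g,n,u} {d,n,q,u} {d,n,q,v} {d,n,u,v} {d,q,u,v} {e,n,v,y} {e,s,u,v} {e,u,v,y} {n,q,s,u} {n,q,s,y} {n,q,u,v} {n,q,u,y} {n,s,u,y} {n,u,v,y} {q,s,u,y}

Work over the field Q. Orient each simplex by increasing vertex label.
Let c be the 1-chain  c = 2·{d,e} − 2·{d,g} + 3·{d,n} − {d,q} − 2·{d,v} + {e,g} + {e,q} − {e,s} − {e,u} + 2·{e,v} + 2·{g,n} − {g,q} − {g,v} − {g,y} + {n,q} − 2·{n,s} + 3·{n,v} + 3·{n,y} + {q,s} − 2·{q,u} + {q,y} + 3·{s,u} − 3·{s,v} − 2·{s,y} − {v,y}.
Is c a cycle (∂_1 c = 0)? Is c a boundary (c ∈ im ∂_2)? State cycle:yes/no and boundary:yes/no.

cycle:yes boundary:yes

n_0=9 n_1=34 n_2=44 n_3=16  [Q]
∂1: piv[de,dg,dn,dq,du,dv,es,ey] rk=8  ker:eg,en,eq,eu,ev,gn,gq,gs,gu,gv,gy,nq,ns,nu,nv,ny,qs,qu,qv,qy,su,sv,sy,uv,uy,vy
∂2: piv[deg,den,deu,dgn,dgu,dnq,dnu,dnv,dqu,dqv,duv,egq,egy,env,eny,eqy,esu,esv,euy,evy,gnv,nqs,nqy,nsu,nsy] rk=25  ker:egn,egu,euv,gnu,gny,gqy,gvy,nqu,nqv,nuv,nuy,nvy,qsu,qsy,quv,quy,suv,suy,uvy
∂3: piv[degn,dgnu,dnqu,dnqv,dnuv,dquv,envy,esuv,euvy,nqsu,nqsy,nquy,nsuy,nuvy] rk=14  ker:nquv,qsuy
∂1c = 0
c vs im∂2: reduces to 0 ⇒ boundary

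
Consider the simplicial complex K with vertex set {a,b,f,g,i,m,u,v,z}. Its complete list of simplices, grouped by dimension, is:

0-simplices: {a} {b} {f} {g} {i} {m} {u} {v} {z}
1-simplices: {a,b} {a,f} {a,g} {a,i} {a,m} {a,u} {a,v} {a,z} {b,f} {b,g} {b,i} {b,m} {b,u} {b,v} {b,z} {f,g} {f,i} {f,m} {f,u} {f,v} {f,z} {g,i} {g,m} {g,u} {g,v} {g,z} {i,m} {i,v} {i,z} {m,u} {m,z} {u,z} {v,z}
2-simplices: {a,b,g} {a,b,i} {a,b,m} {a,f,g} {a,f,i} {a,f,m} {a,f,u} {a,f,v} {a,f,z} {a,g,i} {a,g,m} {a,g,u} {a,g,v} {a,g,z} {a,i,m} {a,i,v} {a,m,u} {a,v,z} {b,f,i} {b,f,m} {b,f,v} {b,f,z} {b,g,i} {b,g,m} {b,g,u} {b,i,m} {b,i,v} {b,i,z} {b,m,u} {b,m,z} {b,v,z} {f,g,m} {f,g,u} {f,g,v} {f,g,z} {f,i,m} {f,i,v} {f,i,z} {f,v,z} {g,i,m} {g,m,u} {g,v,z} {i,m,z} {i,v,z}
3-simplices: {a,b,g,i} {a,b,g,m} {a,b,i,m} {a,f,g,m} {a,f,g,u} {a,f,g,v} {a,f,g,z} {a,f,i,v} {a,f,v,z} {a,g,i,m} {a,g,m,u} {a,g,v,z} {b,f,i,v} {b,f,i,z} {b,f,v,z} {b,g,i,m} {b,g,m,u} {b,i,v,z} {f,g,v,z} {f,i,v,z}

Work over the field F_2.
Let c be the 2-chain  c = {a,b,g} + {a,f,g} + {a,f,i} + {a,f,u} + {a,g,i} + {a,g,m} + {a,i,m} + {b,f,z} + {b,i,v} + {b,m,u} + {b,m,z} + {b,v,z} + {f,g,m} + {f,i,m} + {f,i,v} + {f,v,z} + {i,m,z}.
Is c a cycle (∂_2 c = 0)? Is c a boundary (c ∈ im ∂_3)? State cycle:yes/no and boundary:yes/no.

cycle:no boundary:no

n_0=9 n_1=33 n_2=44 n_3=20  [Z2]
∂1: piv[ab,af,ag,ai,am,au,av,az] rk=8  ker:bf,bg,bi,bm,bu,bv,bz,fg,fi,fm,fu,fv,fz,gi,gm,gu,gv,gz,im,iv,iz,mu,mz,uz,vz
∂2: piv[abg,abi,abm,afg,afi,afm,afu,afv,afz,agi,agm,agu,agv,agz,aim,aiv,amu,avz,bfi,bfv,bfz,bgu,biz,bmz] rk=24  ker:bfm,bgi,bgm,bim,biv,bmu,bvz,fgm,fgu,fgv,fgz,fim,fiv,fiz,fvz,gim,gmu,gvz,imz,ivz
∂3: piv[abgi,abgm,abim,afgm,afgu,afgv,afgz,afiv,afvz,agim,agmu,agvz,bfiv,bfiz,bfvz,bgmu,bivz] rk=17  ker:bgim,fgvz,fivz
∂2c = {a,b} + {a,f} + {a,i} + {a,u} + {b,f} + {b,g} + {b,i} + {b,u} + {b,z} + {f,i} + {f,u} + {g,i} + {i,m} + {i,z} + {m,u}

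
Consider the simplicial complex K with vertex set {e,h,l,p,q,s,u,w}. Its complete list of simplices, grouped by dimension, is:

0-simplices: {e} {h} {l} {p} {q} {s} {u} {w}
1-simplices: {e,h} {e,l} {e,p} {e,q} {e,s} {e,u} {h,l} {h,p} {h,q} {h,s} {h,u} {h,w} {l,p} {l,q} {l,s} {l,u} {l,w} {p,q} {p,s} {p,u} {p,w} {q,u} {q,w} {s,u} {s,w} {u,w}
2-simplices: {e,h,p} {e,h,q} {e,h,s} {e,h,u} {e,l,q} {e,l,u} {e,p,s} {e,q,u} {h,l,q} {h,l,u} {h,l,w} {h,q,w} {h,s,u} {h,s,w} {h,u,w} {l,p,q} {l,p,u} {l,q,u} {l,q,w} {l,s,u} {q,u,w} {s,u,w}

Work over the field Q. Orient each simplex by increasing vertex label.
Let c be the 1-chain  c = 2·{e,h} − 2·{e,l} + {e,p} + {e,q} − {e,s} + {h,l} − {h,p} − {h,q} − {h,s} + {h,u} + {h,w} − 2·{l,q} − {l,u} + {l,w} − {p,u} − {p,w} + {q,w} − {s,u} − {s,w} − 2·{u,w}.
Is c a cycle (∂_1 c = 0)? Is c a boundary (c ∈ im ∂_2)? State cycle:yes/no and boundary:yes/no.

n_0=8 n_1=26 n_2=22  [Q]
∂1: piv[eh,el,ep,eq,es,eu,hw] rk=7  ker:hl,hp,hq,hs,hu,lp,lq,ls,lu,lw,pq,ps,pu,pw,qu,qw,su,sw,uw
∂2: piv[ehp,ehq,ehs,ehu,elq,elu,eps,equ,hlq,hlw,hqw,hsu,hsw,huw,lpq,lpu,lsu] rk=17  ker:hlu,lqu,lqw,quw,suw
∂1c = −{e} + 2·{h} + {l} + 2·{p} − 3·{q} − {w}

cycle:no boundary:no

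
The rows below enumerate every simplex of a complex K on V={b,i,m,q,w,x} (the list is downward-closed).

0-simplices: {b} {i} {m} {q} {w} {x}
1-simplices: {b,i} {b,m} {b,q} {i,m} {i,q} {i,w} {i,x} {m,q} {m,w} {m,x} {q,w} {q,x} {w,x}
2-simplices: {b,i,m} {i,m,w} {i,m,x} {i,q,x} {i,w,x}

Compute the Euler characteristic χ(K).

χ(K)=-2

n_0=6 n_1=13 n_2=5
χ=+6−13+5=-2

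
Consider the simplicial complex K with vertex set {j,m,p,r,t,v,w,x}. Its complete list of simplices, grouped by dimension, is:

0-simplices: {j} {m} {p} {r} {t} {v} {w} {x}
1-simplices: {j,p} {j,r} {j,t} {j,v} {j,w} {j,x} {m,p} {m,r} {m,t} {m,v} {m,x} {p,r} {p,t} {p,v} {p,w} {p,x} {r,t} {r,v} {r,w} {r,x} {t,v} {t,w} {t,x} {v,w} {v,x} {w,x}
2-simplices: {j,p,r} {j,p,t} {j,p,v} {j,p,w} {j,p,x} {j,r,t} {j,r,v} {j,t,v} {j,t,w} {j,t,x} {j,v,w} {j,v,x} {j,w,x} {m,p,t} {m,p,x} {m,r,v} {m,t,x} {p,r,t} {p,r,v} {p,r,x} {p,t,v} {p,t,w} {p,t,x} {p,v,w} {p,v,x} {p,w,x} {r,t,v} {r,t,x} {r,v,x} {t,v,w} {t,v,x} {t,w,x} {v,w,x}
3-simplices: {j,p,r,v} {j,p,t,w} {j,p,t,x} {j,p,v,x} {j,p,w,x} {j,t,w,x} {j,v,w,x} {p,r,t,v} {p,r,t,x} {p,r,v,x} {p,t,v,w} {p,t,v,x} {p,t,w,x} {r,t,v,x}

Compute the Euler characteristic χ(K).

n_0=8 n_1=26 n_2=33 n_3=14
χ=+8−26+33−14=1

χ(K)=1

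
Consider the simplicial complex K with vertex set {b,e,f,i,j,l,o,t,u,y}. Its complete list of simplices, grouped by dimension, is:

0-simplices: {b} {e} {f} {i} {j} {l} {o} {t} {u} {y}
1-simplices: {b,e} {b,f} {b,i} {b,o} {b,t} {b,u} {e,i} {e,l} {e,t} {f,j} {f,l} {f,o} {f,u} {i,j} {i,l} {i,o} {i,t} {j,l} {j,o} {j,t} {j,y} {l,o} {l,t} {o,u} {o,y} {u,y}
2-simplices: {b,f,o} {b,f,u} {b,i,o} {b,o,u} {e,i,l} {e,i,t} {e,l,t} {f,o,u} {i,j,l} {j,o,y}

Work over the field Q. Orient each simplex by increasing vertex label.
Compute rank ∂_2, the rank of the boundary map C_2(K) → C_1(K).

n_0=10 n_1=26 n_2=10  [Q]
∂1: piv[be,bf,bi,bo,bt,bu,el,fj,jy] rk=9  ker:ei,et,fl,fo,fu,ij,il,io,it,jl,jo,jt,lo,lt,ou,oy,uy
∂2: piv[bfo,bfu,bio,bou,eil,eit,elt,ijl,joy] rk=9  ker:fou
rk∂_2=9

rank∂_2=9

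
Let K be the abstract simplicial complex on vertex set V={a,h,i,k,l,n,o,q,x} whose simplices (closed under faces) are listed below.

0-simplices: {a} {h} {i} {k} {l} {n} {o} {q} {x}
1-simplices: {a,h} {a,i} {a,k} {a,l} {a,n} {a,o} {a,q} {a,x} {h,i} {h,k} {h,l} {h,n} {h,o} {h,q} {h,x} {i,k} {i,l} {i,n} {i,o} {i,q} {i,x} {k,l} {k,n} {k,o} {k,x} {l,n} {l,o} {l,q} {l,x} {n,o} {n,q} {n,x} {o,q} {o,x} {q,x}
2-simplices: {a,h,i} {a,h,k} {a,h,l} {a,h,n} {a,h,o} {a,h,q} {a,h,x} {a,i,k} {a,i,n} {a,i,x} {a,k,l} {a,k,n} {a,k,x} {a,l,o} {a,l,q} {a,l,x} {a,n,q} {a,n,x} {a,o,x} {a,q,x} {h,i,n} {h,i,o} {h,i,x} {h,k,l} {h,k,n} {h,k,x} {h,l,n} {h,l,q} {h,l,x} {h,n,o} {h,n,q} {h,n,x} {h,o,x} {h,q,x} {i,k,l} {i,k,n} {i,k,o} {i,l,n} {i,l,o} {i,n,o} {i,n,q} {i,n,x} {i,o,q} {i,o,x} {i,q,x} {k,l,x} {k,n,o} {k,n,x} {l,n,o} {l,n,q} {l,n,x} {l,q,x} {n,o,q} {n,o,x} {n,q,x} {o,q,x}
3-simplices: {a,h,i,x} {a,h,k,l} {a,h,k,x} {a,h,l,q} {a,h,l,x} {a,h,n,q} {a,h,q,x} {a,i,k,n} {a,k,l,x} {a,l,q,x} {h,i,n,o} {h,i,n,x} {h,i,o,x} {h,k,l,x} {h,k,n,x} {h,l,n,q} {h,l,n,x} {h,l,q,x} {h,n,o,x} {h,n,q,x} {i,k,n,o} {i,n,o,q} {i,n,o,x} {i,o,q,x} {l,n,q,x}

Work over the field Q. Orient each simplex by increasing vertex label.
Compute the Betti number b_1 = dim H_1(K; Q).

n_0=9 n_1=35 n_2=56 n_3=25  [Q]
∂1: piv[ah,ai,ak,al,an,ao,aq,ax] rk=8  ker:hi,hk,hl,hn,ho,hq,hx,ik,il,in,io,iq,ix,kl,kn,ko,kx,ln,lo,lq,lx,no,nq,nx,oq,ox,qx
∂2: piv[ahi,ahk,ahl,ahn,aho,ahq,ahx,aik,ain,aix,akl,akn,akx,alo,alq,alx,anq,anx,aox,aqx,hio,hln,hno,ikl,iko,inq,ioq] rk=27  ker:hin,hix,hkl,hkn,hkx,hlq,hlx,hnq,hnx,hox,hqx,ikn,iln,ilo,ino,inx,iox,iqx,klx,kno,knx,lno,lnq,lnx,lqx,noq,nox,nqx,oqx
∂3: piv[ahix,ahkl,ahkx,ahlq,ahlx,ahnq,ahqx,aikn,aklx,alqx,hino,hinx,hiox,hknx,hlnq,hlnx,hnox,hnqx,ikno,inoq,ioqx] rk=21  ker:hklx,hlqx,inox,lnqx
b_1=(35−8)−27=0

b_1=0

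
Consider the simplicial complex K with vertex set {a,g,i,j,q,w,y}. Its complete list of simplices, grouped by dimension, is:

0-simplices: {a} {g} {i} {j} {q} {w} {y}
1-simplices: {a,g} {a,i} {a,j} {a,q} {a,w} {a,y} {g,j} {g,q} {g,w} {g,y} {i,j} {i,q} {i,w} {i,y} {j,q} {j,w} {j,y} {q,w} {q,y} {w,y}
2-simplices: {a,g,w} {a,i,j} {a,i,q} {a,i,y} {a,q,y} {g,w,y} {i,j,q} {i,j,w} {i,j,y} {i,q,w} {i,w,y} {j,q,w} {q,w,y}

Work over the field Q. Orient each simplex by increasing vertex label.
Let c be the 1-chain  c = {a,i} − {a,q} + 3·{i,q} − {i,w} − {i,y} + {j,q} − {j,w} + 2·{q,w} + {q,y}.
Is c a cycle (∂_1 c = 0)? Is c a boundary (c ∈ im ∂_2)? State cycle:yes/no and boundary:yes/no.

n_0=7 n_1=20 n_2=13  [Q]
∂1: piv[ag,ai,aj,aq,aw,ay] rk=6  ker:gj,gq,gw,gy,ij,iq,iw,iy,jq,jw,jy,qw,qy,wy
∂2: piv[agw,aij,aiq,aiy,aqy,gwy,ijq,ijw,ijy,iqw,iwy] rk=11  ker:jqw,qwy
∂1c = 0
c vs im∂2: reduces to 0 ⇒ boundary

cycle:yes boundary:yes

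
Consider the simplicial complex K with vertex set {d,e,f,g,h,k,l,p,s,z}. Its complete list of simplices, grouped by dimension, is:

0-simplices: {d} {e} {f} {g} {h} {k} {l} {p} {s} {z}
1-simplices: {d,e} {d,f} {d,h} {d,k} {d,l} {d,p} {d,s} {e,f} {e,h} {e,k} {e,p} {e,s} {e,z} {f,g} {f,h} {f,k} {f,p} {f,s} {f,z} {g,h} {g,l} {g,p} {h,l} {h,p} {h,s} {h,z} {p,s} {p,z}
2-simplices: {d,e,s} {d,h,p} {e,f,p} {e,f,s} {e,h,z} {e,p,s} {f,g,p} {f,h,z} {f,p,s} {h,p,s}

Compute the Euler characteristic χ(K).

χ(K)=-8

n_0=10 n_1=28 n_2=10
χ=+10−28+10=-8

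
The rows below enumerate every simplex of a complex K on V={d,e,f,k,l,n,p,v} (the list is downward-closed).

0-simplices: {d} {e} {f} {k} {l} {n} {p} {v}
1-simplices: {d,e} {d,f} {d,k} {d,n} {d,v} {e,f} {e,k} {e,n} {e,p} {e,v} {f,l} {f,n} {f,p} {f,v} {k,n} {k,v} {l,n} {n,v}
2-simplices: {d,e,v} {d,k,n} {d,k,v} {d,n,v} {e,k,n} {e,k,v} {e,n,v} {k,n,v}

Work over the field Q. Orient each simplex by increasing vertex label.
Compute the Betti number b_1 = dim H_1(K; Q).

n_0=8 n_1=18 n_2=8  [Q]
∂1: piv[de,df,dk,dn,dv,ep,fl] rk=7  ker:ef,ek,en,ev,fn,fp,fv,kn,kv,ln,nv
∂2: piv[dev,dkn,dkv,dnv,ekn,ekv] rk=6  ker:env,knv
b_1=(18−7)−6=5

b_1=5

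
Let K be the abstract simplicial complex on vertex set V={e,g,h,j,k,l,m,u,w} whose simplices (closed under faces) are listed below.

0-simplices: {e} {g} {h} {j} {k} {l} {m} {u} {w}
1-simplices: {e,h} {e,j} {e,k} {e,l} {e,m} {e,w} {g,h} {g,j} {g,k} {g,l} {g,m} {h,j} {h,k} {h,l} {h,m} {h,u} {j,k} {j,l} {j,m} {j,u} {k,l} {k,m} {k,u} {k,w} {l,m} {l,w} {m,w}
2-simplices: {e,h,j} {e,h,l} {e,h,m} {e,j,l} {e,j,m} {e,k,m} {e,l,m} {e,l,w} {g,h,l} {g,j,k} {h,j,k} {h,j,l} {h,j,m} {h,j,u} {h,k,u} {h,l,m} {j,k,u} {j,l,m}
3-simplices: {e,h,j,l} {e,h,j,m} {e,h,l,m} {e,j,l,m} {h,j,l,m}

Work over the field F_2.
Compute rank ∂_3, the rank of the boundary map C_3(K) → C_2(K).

n_0=9 n_1=27 n_2=18 n_3=5  [Z2]
∂1: piv[eh,ej,ek,el,em,ew,gh,hu] rk=8  ker:gj,gk,gl,gm,hj,hk,hl,hm,jk,jl,jm,ju,kl,km,ku,kw,lm,lw,mw
∂2: piv[ehj,ehl,ehm,ejl,ejm,ekm,elm,elw,ghl,gjk,hjk,hju,hku] rk=13  ker:hjl,hjm,hlm,jku,jlm
∂3: piv[ehjl,ehjm,ehlm,ejlm] rk=4  ker:hjlm
rk∂_3=4

rank∂_3=4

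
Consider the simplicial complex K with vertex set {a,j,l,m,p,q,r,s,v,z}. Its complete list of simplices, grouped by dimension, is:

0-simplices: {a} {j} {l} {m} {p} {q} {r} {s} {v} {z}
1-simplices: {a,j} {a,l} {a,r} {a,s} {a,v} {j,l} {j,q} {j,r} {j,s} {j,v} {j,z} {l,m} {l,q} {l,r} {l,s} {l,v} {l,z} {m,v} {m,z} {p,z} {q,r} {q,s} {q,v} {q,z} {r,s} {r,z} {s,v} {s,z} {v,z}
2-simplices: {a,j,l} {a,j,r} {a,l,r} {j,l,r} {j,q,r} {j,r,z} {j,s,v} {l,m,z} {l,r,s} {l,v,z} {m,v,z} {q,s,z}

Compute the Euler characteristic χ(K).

χ(K)=-7

n_0=10 n_1=29 n_2=12
χ=+10−29+12=-7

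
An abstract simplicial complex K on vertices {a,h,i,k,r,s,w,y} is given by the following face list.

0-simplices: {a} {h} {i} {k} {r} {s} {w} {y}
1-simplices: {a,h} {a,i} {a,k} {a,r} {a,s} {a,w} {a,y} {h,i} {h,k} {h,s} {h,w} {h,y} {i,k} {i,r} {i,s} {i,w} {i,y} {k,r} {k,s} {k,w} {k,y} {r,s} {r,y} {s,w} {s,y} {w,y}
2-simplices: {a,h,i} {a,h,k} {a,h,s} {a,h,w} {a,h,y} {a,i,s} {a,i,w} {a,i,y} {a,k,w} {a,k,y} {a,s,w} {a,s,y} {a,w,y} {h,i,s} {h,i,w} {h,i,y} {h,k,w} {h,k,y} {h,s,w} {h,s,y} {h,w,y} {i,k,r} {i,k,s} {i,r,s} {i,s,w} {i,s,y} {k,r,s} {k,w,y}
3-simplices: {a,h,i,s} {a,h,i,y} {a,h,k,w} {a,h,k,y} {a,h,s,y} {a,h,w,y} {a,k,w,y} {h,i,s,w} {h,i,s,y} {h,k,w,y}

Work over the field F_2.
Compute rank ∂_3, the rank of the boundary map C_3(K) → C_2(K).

n_0=8 n_1=26 n_2=28 n_3=10  [Z2]
∂1: piv[ah,ai,ak,ar,as,aw,ay] rk=7  ker:hi,hk,hs,hw,hy,ik,ir,is,iw,iy,kr,ks,kw,ky,rs,ry,sw,sy,wy
∂2: piv[ahi,ahk,ahs,ahw,ahy,ais,aiw,aiy,akw,aky,asw,asy,awy,ikr,iks,irs] rk=16  ker:his,hiw,hiy,hkw,hky,hsw,hsy,hwy,isw,isy,krs,kwy
∂3: piv[ahis,ahiy,ahkw,ahky,ahsy,ahwy,akwy,hisw,hisy] rk=9  ker:hkwy
rk∂_3=9

rank∂_3=9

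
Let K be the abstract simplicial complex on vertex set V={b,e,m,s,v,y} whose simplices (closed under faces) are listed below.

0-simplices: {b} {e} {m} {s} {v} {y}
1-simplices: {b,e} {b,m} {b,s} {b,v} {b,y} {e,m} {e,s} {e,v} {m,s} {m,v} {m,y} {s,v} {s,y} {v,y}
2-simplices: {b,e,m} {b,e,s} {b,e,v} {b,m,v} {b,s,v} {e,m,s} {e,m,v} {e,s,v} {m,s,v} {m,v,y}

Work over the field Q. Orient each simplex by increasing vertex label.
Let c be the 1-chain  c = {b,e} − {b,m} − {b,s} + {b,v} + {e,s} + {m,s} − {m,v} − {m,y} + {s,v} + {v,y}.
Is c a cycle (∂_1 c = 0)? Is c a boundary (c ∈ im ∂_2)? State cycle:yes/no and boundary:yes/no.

cycle:yes boundary:yes

n_0=6 n_1=14 n_2=10  [Q]
∂1: piv[be,bm,bs,bv,by] rk=5  ker:em,es,ev,ms,mv,my,sv,sy,vy
∂2: piv[bem,bes,bev,bmv,bsv,ems,mvy] rk=7  ker:emv,esv,msv
∂1c = 0
c vs im∂2: reduces to 0 ⇒ boundary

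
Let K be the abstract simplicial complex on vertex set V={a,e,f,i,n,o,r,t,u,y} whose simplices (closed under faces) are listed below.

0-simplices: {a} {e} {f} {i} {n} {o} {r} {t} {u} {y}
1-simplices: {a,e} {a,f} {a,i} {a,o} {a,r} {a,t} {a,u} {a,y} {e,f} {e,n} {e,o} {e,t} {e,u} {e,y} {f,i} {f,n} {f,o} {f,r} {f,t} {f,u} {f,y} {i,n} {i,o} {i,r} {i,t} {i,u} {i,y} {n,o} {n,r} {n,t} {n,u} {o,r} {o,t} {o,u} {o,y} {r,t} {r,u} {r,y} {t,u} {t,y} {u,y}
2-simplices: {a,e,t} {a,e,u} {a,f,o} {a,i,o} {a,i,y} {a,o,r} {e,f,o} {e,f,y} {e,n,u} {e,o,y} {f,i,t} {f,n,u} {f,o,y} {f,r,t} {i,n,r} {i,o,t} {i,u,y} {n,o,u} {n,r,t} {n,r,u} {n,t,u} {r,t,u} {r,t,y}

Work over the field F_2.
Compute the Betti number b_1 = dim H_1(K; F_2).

n_0=10 n_1=41 n_2=23  [Z2]
∂1: piv[ae,af,ai,ao,ar,at,au,ay,en] rk=9  ker:ef,eo,et,eu,ey,fi,fn,fo,fr,ft,fu,fy,in,io,ir,it,iu,iy,no,nr,nt,nu,or,ot,ou,oy,rt,ru,ry,tu,ty,uy
∂2: piv[aet,aeu,afo,aio,aiy,aor,efo,efy,enu,eoy,fit,fnu,frt,inr,iot,iuy,nou,nrt,nru,ntu,rty] rk=21  ker:foy,rtu
b_1=(41−9)−21=11

b_1=11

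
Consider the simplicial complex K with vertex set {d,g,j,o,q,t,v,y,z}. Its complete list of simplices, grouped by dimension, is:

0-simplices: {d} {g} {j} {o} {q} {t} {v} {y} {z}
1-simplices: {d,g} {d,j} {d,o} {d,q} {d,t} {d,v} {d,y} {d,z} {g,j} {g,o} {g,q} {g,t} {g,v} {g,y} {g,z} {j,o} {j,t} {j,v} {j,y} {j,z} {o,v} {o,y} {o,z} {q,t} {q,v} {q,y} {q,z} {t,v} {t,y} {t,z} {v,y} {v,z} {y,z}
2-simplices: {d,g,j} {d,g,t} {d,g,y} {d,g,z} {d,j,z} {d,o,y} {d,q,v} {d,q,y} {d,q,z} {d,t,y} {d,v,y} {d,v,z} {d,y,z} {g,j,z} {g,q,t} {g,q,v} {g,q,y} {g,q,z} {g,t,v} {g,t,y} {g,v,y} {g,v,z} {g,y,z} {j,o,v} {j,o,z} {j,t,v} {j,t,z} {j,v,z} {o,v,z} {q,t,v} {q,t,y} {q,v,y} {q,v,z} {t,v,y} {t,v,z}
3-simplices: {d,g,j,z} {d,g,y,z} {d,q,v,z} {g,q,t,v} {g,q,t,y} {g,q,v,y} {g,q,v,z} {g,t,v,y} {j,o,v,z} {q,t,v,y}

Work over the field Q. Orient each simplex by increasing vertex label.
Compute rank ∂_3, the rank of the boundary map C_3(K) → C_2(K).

n_0=9 n_1=33 n_2=35 n_3=10  [Q]
∂1: piv[dg,dj,do,dq,dt,dv,dy,dz] rk=8  ker:gj,go,gq,gt,gv,gy,gz,jo,jt,jv,jy,jz,ov,oy,oz,qt,qv,qy,qz,tv,ty,tz,vy,vz,yz
∂2: piv[dgj,dgt,dgy,dgz,djz,doy,dqv,dqy,dqz,dty,dvy,dvz,dyz,gqt,gqv,gqy,gtv,jov,joz,jtv,jtz,jvz] rk=22  ker:gjz,gqz,gty,gvy,gvz,gyz,ovz,qtv,qty,qvy,qvz,tvy,tvz
∂3: piv[dgjz,dgyz,dqvz,gqtv,gqty,gqvy,gqvz,gtvy,jovz] rk=9  ker:qtvy
rk∂_3=9

rank∂_3=9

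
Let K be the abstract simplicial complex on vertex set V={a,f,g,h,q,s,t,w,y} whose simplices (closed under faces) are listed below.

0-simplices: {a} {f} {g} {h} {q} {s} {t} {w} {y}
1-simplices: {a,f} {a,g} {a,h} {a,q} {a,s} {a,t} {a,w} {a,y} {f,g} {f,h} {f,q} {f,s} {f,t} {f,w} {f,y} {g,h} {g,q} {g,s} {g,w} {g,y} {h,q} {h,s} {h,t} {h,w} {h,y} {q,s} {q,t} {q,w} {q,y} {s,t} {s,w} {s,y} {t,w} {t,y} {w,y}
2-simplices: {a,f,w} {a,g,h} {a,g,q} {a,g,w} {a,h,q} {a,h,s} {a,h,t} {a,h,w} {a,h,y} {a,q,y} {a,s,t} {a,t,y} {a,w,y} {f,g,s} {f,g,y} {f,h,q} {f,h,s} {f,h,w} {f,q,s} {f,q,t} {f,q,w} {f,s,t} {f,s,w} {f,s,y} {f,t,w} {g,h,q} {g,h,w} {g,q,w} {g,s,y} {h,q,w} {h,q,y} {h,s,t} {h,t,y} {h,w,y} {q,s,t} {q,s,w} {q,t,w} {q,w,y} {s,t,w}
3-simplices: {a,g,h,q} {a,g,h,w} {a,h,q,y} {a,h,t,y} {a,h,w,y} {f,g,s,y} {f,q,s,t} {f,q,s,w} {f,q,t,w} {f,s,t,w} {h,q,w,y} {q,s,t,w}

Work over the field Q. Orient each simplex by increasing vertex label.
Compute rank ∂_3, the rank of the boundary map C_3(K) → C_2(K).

rank∂_3=11

n_0=9 n_1=35 n_2=39 n_3=12  [Q]
∂1: piv[af,ag,ah,aq,as,at,aw,ay] rk=8  ker:fg,fh,fq,fs,ft,fw,fy,gh,gq,gs,gw,gy,hq,hs,ht,hw,hy,qs,qt,qw,qy,st,sw,sy,tw,ty,wy
∂2: piv[afw,agh,agq,agw,ahq,ahs,aht,ahw,ahy,aqy,ast,aty,awy,fgs,fgy,fhq,fhs,fhw,fqs,fqt,fqw,fst,fsw,fsy,ftw] rk=25  ker:ghq,ghw,gqw,gsy,hqw,hqy,hst,hty,hwy,qst,qsw,qtw,qwy,stw
∂3: piv[aghq,aghw,ahqy,ahty,ahwy,fgsy,fqst,fqsw,fqtw,fstw,hqwy] rk=11  ker:qstw
rk∂_3=11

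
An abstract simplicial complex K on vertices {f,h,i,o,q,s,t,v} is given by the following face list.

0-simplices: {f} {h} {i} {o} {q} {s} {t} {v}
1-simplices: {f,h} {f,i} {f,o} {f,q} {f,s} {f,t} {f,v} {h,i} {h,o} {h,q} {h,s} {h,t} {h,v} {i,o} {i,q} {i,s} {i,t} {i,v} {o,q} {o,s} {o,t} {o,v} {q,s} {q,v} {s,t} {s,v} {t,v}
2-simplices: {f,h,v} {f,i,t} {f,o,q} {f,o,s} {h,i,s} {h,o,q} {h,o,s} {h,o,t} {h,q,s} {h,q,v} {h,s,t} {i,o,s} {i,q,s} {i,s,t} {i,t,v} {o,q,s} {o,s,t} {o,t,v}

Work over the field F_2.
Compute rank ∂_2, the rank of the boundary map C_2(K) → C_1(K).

n_0=8 n_1=27 n_2=18  [Z2]
∂1: piv[fh,fi,fo,fq,fs,ft,fv] rk=7  ker:hi,ho,hq,hs,ht,hv,io,iq,is,it,iv,oq,os,ot,ov,qs,qv,st,sv,tv
∂2: piv[fhv,fit,foq,fos,his,hoq,hos,hot,hqs,hqv,hst,ios,iqs,ist,itv,otv] rk=16  ker:oqs,ost
rk∂_2=16

rank∂_2=16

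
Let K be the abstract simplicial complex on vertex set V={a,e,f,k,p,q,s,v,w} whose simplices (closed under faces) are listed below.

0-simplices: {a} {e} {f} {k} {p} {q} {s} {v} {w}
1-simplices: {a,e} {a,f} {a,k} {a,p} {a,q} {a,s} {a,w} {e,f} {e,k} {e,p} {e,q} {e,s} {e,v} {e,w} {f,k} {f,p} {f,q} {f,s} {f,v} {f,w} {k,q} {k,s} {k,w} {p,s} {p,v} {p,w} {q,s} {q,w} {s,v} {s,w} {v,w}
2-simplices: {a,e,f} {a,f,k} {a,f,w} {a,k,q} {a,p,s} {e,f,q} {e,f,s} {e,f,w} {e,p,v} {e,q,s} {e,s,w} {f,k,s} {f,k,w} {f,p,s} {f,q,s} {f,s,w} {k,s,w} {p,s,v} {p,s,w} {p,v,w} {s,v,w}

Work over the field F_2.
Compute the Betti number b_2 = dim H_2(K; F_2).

n_0=9 n_1=31 n_2=21  [Z2]
∂1: piv[ae,af,ak,ap,aq,as,aw,ev] rk=8  ker:ef,ek,ep,eq,es,ew,fk,fp,fq,fs,fv,fw,kq,ks,kw,ps,pv,pw,qs,qw,sv,sw,vw
∂2: piv[aef,afk,afw,akq,aps,efq,efs,efw,epv,eqs,esw,fks,fkw,fps,psv,psw,pvw] rk=17  ker:fqs,fsw,ksw,svw
b_2=(21−17)−0=4

b_2=4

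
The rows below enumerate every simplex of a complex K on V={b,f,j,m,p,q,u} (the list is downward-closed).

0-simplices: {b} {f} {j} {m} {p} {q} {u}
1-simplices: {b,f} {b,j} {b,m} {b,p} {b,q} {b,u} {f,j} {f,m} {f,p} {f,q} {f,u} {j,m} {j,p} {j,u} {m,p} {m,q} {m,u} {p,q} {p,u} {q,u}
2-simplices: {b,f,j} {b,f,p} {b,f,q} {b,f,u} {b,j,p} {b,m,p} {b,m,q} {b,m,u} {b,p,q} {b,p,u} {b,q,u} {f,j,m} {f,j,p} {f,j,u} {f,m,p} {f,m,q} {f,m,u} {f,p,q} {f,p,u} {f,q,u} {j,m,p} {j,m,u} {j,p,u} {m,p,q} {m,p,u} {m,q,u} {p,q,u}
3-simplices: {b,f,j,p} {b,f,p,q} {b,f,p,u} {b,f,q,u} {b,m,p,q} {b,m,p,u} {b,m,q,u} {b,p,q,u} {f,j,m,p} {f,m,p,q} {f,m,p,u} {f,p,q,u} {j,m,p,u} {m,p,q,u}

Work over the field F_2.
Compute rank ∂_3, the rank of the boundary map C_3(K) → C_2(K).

n_0=7 n_1=20 n_2=27 n_3=14  [Z2]
∂1: piv[bf,bj,bm,bp,bq,bu] rk=6  ker:fj,fm,fp,fq,fu,jm,jp,ju,mp,mq,mu,pq,pu,qu
∂2: piv[bfj,bfp,bfq,bfu,bjp,bmp,bmq,bmu,bpq,bpu,bqu,fjm,fju,fmp] rk=14  ker:fjp,fmq,fmu,fpq,fpu,fqu,jmp,jmu,jpu,mpq,mpu,mqu,pqu
∂3: piv[bfjp,bfpq,bfpu,bfqu,bmpq,bmpu,bmqu,bpqu,fjmp,fmpq,fmpu,jmpu] rk=12  ker:fpqu,mpqu
rk∂_3=12

rank∂_3=12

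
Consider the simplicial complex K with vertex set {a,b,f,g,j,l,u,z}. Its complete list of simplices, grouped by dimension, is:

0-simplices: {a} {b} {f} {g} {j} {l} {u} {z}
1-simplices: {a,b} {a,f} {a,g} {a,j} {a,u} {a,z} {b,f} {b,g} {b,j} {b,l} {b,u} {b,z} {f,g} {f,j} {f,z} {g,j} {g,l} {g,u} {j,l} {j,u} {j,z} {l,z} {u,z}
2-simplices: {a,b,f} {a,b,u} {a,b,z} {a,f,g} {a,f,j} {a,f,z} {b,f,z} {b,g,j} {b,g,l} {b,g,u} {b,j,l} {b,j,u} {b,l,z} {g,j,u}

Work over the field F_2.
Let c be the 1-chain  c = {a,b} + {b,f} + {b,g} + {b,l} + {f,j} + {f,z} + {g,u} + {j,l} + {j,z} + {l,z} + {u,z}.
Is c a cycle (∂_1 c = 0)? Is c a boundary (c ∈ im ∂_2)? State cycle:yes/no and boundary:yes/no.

n_0=8 n_1=23 n_2=14  [Z2]
∂1: piv[ab,af,ag,aj,au,az,bl] rk=7  ker:bf,bg,bj,bu,bz,fg,fj,fz,gj,gl,gu,jl,ju,jz,lz,uz
∂2: piv[abf,abu,abz,afg,afj,afz,bgj,bgl,bgu,bjl,bju,blz] rk=12  ker:bfz,gju
∂1c = {a} + {f} + {j} + {l}

cycle:no boundary:no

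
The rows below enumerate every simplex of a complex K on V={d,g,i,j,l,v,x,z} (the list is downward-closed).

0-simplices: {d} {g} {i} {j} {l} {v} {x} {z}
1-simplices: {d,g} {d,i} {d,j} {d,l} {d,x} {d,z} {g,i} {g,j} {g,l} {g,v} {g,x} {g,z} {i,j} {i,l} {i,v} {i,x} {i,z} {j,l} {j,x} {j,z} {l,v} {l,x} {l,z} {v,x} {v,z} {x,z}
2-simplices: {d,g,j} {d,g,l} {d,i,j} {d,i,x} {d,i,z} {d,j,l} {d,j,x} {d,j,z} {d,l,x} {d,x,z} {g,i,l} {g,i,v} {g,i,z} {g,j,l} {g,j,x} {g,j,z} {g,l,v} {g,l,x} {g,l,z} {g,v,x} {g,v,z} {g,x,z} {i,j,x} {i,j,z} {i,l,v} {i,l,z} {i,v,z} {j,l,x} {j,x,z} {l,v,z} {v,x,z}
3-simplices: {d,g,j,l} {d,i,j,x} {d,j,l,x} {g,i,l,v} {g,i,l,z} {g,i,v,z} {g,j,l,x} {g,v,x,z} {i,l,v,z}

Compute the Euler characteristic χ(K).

n_0=8 n_1=26 n_2=31 n_3=9
χ=+8−26+31−9=4

χ(K)=4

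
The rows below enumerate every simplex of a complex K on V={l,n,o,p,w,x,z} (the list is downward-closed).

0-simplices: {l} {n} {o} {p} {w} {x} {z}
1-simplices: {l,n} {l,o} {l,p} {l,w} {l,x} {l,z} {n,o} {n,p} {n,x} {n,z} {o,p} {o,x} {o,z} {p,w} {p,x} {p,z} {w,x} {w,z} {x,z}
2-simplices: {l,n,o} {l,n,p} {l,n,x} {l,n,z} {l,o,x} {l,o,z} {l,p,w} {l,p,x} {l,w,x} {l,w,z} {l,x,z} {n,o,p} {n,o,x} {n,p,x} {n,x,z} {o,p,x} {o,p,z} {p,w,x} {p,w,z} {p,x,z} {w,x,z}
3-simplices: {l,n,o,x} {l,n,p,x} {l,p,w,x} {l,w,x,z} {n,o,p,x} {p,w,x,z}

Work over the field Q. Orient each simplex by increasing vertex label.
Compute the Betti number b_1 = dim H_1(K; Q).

n_0=7 n_1=19 n_2=21 n_3=6  [Q]
∂1: piv[ln,lo,lp,lw,lx,lz] rk=6  ker:no,np,nx,nz,op,ox,oz,pw,px,pz,wx,wz,xz
∂2: piv[lno,lnp,lnx,lnz,lox,loz,lpw,lpx,lwx,lwz,lxz,nop,opz] rk=13  ker:nox,npx,nxz,opx,pwx,pwz,pxz,wxz
∂3: piv[lnox,lnpx,lpwx,lwxz,nopx,pwxz] rk=6
b_1=(19−6)−13=0

b_1=0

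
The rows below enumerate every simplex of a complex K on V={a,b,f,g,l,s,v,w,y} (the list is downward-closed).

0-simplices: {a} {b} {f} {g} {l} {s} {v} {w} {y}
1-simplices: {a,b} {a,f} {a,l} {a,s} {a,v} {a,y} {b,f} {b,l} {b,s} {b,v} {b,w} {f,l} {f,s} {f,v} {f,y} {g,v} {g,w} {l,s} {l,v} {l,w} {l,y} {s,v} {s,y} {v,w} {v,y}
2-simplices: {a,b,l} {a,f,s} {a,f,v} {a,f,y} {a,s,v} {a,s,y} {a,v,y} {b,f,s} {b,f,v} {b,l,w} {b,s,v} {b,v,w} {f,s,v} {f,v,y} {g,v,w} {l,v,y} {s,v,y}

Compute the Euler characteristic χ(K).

χ(K)=1

n_0=9 n_1=25 n_2=17
χ=+9−25+17=1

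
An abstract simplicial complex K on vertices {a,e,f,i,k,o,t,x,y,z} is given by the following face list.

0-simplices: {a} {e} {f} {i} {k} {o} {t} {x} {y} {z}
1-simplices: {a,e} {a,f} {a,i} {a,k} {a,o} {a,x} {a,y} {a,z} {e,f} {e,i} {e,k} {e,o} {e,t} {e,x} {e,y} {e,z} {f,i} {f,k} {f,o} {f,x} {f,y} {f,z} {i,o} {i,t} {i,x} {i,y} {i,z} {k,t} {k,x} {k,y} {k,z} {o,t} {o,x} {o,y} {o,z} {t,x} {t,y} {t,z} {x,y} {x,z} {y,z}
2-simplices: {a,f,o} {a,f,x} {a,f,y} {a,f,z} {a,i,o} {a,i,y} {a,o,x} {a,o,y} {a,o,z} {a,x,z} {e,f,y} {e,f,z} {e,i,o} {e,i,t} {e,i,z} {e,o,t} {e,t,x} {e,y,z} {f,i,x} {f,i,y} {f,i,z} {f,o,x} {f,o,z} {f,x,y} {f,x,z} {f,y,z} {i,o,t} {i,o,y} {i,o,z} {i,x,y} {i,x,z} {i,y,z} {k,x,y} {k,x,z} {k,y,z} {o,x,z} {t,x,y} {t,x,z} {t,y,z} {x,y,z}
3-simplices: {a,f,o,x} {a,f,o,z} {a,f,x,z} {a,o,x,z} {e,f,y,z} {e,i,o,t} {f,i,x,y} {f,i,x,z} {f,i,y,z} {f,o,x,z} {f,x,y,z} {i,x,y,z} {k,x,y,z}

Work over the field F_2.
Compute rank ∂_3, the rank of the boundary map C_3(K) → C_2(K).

rank∂_3=11

n_0=10 n_1=41 n_2=40 n_3=13  [Z2]
∂1: piv[ae,af,ai,ak,ao,ax,ay,az,et] rk=9  ker:ef,ei,ek,eo,ex,ey,ez,fi,fk,fo,fx,fy,fz,io,it,ix,iy,iz,kt,kx,ky,kz,ot,ox,oy,oz,tx,ty,tz,xy,xz,yz
∂2: piv[afo,afx,afy,afz,aio,aiy,aox,aoy,aoz,axz,efy,efz,eio,eit,eiz,eot,etx,eyz,fix,fiy,fiz,fxy,kxy,kxz,txy,txz] rk=26  ker:fox,foz,fxz,fyz,iot,ioy,ioz,ixy,ixz,iyz,kyz,oxz,tyz,xyz
∂3: piv[afox,afoz,afxz,aoxz,efyz,eiot,fixy,fixz,fiyz,fxyz,kxyz] rk=11  ker:foxz,ixyz
rk∂_3=11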